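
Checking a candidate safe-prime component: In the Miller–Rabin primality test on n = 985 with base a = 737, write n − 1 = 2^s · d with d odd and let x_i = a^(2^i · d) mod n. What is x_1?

839

n − 1 = 984 = 2^3 · 123, so s = 3 and d = 123.
x_0 = 737^123 mod 985 = 538.
x_1 = 538^2 mod 985 = 839.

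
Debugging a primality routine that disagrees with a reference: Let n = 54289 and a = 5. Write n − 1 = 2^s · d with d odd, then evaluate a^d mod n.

11172

n − 1 = 54288 = 2^4 · 3393, so s = 4 and d = 3393.
Repeated squaring mod 54289: 5^1 ≡ 5, 5^2 ≡ 25, 5^4 ≡ 625, 5^8 ≡ 10602, 5^16 ≡ 24174, 5^32 ≡ 15480, 5^64 ≡ 53043, 5^128 ≡ 32424, 5^256 ≡ 9291, 5^512 ≡ 3171, 5^1024 ≡ 11776, 5^2048 ≡ 20070.
3393 = 2048 + 1024 + 256 + 64 + 1, so 5^3393 ≡ 20070·11776·9291·53043·5 ≡ 11172 (mod 54289).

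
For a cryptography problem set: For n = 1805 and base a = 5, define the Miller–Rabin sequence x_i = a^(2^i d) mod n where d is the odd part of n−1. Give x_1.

n − 1 = 1804 = 2^2 · 451, so s = 2 and d = 451.
Repeated squaring mod 1805: 5^1 ≡ 5, 5^2 ≡ 25, 5^4 ≡ 625, 5^8 ≡ 745, 5^16 ≡ 890, 5^32 ≡ 1510, 5^64 ≡ 385, 5^128 ≡ 215, 5^256 ≡ 1100.
451 = 256 + 128 + 64 + 2 + 1, so 5^451 ≡ 1100·215·385·25·5 ≡ 1430 (mod 1805).
x_0 = 1430.
x_1 = 1430^2 mod 1805 = 1640.

1640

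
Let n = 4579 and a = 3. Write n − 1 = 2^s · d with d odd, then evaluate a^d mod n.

3295

n − 1 = 4578 = 2^1 · 2289, so s = 1 and d = 2289.
By repeated squaring, 3^2289 ≡ 3295 (mod 4579).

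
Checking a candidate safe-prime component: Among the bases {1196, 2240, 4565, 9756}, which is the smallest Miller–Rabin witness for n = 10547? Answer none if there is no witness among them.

1196

n − 1 = 10546 = 2^1 · 5273, so s = 1 and d = 5273.
Base 1196: x_0 = 1196^5273 mod 10547 = 1885. x_0 ∉ {1, 10546} and s = 1, so 1196 is a Miller–Rabin witness and 10547 is composite.
Base 2240: x_0 = 2240^5273 mod 10547 = 3241. x_0 ∉ {1, 10546} and s = 1, so 2240 is a Miller–Rabin witness and 10547 is composite.
Base 4565: x_0 = 4565^5273 mod 10547 = 3083. x_0 ∉ {1, 10546} and s = 1, so 4565 is a Miller–Rabin witness and 10547 is composite.
Base 9756: x_0 = 9756^5273 mod 10547 = 1774. x_0 ∉ {1, 10546} and s = 1, so 9756 is a Miller–Rabin witness and 10547 is composite.
The smallest witness among the given bases is 1196.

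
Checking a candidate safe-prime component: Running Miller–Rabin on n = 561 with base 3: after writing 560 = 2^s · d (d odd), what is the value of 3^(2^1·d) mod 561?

n − 1 = 560 = 2^4 · 35, so s = 4 and d = 35.
Repeated squaring mod 561: 3^1 ≡ 3, 3^2 ≡ 9, 3^4 ≡ 81, 3^8 ≡ 390, 3^16 ≡ 69, 3^32 ≡ 273.
35 = 32 + 2 + 1, so 3^35 ≡ 273·9·3 ≡ 78 (mod 561).
x_0 = 78.
x_1 = 78^2 mod 561 = 474.

474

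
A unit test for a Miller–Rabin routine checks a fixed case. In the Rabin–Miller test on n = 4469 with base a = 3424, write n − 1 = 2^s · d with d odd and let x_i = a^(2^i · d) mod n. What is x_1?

4205

n − 1 = 4468 = 2^2 · 1117, so s = 2 and d = 1117.
Repeated squaring mod 4469: 3424^1 ≡ 3424, 3424^2 ≡ 1589, 3424^4 ≡ 4405, 3424^8 ≡ 4096, 3424^16 ≡ 590, 3424^32 ≡ 3987, 3424^64 ≡ 4405, 3424^128 ≡ 4096, 3424^256 ≡ 590, 3424^512 ≡ 3987, 3424^1024 ≡ 4405.
1117 = 1024 + 64 + 16 + 8 + 4 + 1, so 3424^1117 ≡ 4405·4405·590·4096·4405·3424 ≡ 3206 (mod 4469).
x_0 = 3206.
x_1 = 3206^2 mod 4469 = 4205.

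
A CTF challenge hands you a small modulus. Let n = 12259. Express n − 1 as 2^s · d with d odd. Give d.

Halving: 12258 → 6129; 6129 is odd.
So 12258 = 2^1 · 6129.

6129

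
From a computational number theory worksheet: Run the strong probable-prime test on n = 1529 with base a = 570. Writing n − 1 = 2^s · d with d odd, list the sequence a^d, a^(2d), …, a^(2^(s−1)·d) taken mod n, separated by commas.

n − 1 = 1528 = 2^3 · 191, so s = 3 and d = 191.
x_0 = 570^191 mod 1529 = 1186.
x_1 = 1186^2 mod 1529 = 1445.
x_2 = 1445^2 mod 1529 = 940.

1186, 1445, 940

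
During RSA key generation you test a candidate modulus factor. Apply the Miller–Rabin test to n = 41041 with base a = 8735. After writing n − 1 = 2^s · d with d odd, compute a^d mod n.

17744

n − 1 = 41040 = 2^4 · 2565, so s = 4 and d = 2565.
Repeated squaring mod 41041: 8735^1 ≡ 8735, 8735^2 ≡ 5006, 8735^4 ≡ 25026, 8735^8 ≡ 15016, 8735^16 ≡ 1002, 8735^32 ≡ 19020, 8735^64 ≡ 25026, 8735^128 ≡ 15016, 8735^256 ≡ 1002, 8735^512 ≡ 19020, 8735^1024 ≡ 25026, 8735^2048 ≡ 15016.
2565 = 2048 + 512 + 4 + 1, so 8735^2565 ≡ 15016·19020·25026·8735 ≡ 17744 (mod 41041).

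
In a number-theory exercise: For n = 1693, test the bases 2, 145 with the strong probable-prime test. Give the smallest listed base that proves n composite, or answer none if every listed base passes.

none

n − 1 = 1692 = 2^2 · 423, so s = 2 and d = 423.
Base 2: x_0 = 2^423 mod 1693 = 92. x_0 is neither 1 nor 1692, so continue squaring. x_1 = 92^2 mod 1693 = 1692. x_1 ≡ −1, so 2 is not a witness.
Base 145: x_0 = 145^423 mod 1693 = 1. x_0 = 1, so 145 is not a witness.
No listed base is a witness for 1693.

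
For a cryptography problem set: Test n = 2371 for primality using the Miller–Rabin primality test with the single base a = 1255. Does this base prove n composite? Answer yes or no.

n − 1 = 2370 = 2^1 · 1185, so s = 1 and d = 1185.
x_0 = 1255^1185 mod 2371 = 2370.
x_0 = 2370 ≡ −1, so 1255 is not a witness.

no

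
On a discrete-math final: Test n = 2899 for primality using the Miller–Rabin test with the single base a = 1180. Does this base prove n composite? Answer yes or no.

yes

n − 1 = 2898 = 2^1 · 1449, so s = 1 and d = 1449.
x_0 = 1180^1449 mod 2899 = 948.
x_0 ∉ {1, 2898} and s = 1, so 1180 is a Miller–Rabin witness and 2899 is composite.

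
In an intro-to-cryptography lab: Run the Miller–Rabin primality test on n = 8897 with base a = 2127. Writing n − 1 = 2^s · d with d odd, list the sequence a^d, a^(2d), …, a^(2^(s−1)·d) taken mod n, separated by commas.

n − 1 = 8896 = 2^6 · 139, so s = 6 and d = 139.
x_0 = 2127^139 mod 8897 = 90.
x_1 = 90^2 mod 8897 = 8100.
x_2 = 8100^2 mod 8897 = 3522.
x_3 = 3522^2 mod 8897 = 2066.
x_4 = 2066^2 mod 8897 = 6693.
x_5 = 6693^2 mod 8897 = 8751.

90, 8100, 3522, 2066, 6693, 8751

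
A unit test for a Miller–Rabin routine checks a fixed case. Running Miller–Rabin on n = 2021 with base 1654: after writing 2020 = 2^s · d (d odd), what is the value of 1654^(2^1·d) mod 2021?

n − 1 = 2020 = 2^2 · 505, so s = 2 and d = 505.
Repeated squaring mod 2021: 1654^1 ≡ 1654, 1654^2 ≡ 1303, 1654^4 ≡ 169, 1654^8 ≡ 267, 1654^16 ≡ 554, 1654^32 ≡ 1745, 1654^64 ≡ 1399, 1654^128 ≡ 873, 1654^256 ≡ 212.
505 = 256 + 128 + 64 + 32 + 16 + 8 + 1, so 1654^505 ≡ 212·873·1399·1745·554·267·1654 ≡ 1525 (mod 2021).
x_0 = 1525.
x_1 = 1525^2 mod 2021 = 1475.

1475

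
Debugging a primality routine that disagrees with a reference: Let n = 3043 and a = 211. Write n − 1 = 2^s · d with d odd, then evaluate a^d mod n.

143

n − 1 = 3042 = 2^1 · 1521, so s = 1 and d = 1521.
211^1521 mod 3043 = 143.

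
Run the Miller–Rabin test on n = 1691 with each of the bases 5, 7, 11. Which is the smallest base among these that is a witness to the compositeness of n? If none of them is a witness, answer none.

5

n − 1 = 1690 = 2^1 · 845, so s = 1 and d = 845.
Base 5: x_0 = 5^845 mod 1691 = 821. x_0 ∉ {1, 1690} and s = 1, so 5 is a Miller–Rabin witness and 1691 is composite.
Base 7: x_0 = 7^845 mod 1691 = 239. x_0 ∉ {1, 1690} and s = 1, so 7 is a Miller–Rabin witness and 1691 is composite.
Base 11: x_0 = 11^845 mod 1691 = 292. x_0 ∉ {1, 1690} and s = 1, so 11 is a Miller–Rabin witness and 1691 is composite.
The smallest witness among the given bases is 5.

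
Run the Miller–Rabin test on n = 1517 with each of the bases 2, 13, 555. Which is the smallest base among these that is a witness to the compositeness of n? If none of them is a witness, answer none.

2

n − 1 = 1516 = 2^2 · 379, so s = 2 and d = 379.
Base 2: x_0 = 2^379 mod 1517 = 923. x_0 is neither 1 nor 1516, so continue squaring. x_1 = 923^2 mod 1517 = 892. Reached i = s−1 = 1 without hitting −1: 2 is a Miller–Rabin witness and 1517 is composite.
Base 13: x_0 = 13^379 mod 1517 = 801. x_0 is neither 1 nor 1516, so continue squaring. x_1 = 801^2 mod 1517 = 1427. Reached i = s−1 = 1 without hitting −1: 13 is a Miller–Rabin witness and 1517 is composite.
Base 555: x_0 = 555^379 mod 1517 = 259. x_0 is neither 1 nor 1516, so continue squaring. x_1 = 259^2 mod 1517 = 333. Reached i = s−1 = 1 without hitting −1: 555 is a Miller–Rabin witness and 1517 is composite.
The smallest witness among the given bases is 2.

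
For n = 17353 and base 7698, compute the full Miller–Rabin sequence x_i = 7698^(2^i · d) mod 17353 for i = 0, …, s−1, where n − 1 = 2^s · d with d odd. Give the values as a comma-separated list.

4101, 3144, 10879

n − 1 = 17352 = 2^3 · 2169, so s = 3 and d = 2169.
x_0 = 7698^2169 mod 17353 = 4101.
x_1 = 4101^2 mod 17353 = 3144.
x_2 = 3144^2 mod 17353 = 10879.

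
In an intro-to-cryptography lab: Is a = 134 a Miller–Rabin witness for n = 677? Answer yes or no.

no

n − 1 = 676 = 2^2 · 169, so s = 2 and d = 169.
x_0 = 134^169 mod 677 = 1.
x_0 = 1, so 134 is not a witness.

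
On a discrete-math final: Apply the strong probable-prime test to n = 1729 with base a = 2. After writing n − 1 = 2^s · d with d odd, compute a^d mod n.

n − 1 = 1728 = 2^6 · 27, so s = 6 and d = 27.
Repeated squaring mod 1729: 2^1 ≡ 2, 2^2 ≡ 4, 2^4 ≡ 16, 2^8 ≡ 256, 2^16 ≡ 1563.
27 = 16 + 8 + 2 + 1, so 2^27 ≡ 1563·256·4·2 ≡ 645 (mod 1729).

645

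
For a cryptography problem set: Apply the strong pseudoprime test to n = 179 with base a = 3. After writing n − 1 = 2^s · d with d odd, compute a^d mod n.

1

n − 1 = 178 = 2^1 · 89, so s = 1 and d = 89.
3^89 mod 179 = 1.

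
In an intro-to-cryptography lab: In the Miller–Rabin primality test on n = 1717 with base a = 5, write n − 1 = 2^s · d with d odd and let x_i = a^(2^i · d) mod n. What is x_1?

n − 1 = 1716 = 2^2 · 429, so s = 2 and d = 429.
Repeated squaring mod 1717: 5^1 ≡ 5, 5^2 ≡ 25, 5^4 ≡ 625, 5^8 ≡ 866, 5^16 ≡ 1344, 5^32 ≡ 52, 5^64 ≡ 987, 5^128 ≡ 630, 5^256 ≡ 273.
429 = 256 + 128 + 32 + 8 + 4 + 1, so 5^429 ≡ 273·630·52·866·625·5 ≡ 1635 (mod 1717).
x_0 = 1635.
x_1 = 1635^2 mod 1717 = 1573.

1573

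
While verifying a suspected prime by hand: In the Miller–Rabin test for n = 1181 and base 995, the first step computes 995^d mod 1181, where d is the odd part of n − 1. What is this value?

n − 1 = 1180 = 2^2 · 295, so s = 2 and d = 295.
995^295 mod 1181 = 938.

938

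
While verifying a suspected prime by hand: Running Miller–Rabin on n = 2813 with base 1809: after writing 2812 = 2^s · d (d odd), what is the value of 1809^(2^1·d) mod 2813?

1952

n − 1 = 2812 = 2^2 · 703, so s = 2 and d = 703.
x_0 = 1809^703 mod 2813 = 2114.
x_1 = 2114^2 mod 2813 = 1952.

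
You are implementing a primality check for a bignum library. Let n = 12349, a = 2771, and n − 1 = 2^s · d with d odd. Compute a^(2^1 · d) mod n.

6035

n − 1 = 12348 = 2^2 · 3087, so s = 2 and d = 3087.
By repeated squaring, 2771^3087 ≡ 3469 (mod 12349).
x_0 = 3469.
x_1 = 3469^2 mod 12349 = 6035.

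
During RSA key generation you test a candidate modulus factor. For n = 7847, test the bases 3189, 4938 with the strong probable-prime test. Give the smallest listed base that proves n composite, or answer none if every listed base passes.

n − 1 = 7846 = 2^1 · 3923, so s = 1 and d = 3923.
Base 3189: x_0 = 3189^3923 mod 7847 = 6561. x_0 ∉ {1, 7846} and s = 1, so 3189 is a Miller–Rabin witness and 7847 is composite.
Base 4938: x_0 = 4938^3923 mod 7847 = 579. x_0 ∉ {1, 7846} and s = 1, so 4938 is a Miller–Rabin witness and 7847 is composite.
The smallest witness among the given bases is 3189.

3189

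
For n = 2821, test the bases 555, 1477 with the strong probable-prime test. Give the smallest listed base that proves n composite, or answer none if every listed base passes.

1477

n − 1 = 2820 = 2^2 · 705, so s = 2 and d = 705.
Base 555: x_0 = 555^705 mod 2821 = 1. x_0 = 1, so 555 is not a witness.
Base 1477: x_0 = 1477^705 mod 2821 = 931. x_0 is neither 1 nor 2820, so continue squaring. x_1 = 931^2 mod 2821 = 714. Reached i = s−1 = 1 without hitting −1: 1477 is a Miller–Rabin witness and 2821 is composite.
The smallest witness among the given bases is 1477.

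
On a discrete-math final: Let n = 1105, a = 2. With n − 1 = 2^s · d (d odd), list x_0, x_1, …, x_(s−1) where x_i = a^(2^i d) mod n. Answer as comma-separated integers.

967, 259, 781, 1

n − 1 = 1104 = 2^4 · 69, so s = 4 and d = 69.
x_0 = 2^69 mod 1105 = 967.
x_1 = 967^2 mod 1105 = 259.
x_2 = 259^2 mod 1105 = 781.
x_3 = 781^2 mod 1105 = 1.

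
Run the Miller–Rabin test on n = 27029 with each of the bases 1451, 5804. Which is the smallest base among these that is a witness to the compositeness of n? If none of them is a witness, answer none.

n − 1 = 27028 = 2^2 · 6757, so s = 2 and d = 6757.
Base 1451: x_0 = 1451^6757 mod 27029 = 24605. x_0 is neither 1 nor 27028, so continue squaring. x_1 = 24605^2 mod 27029 = 10483. Reached i = s−1 = 1 without hitting −1: 1451 is a Miller–Rabin witness and 27029 is composite.
Base 5804: x_0 = 5804^6757 mod 27029 = 26572. x_0 is neither 1 nor 27028, so continue squaring. x_1 = 26572^2 mod 27029 = 19646. Reached i = s−1 = 1 without hitting −1: 5804 is a Miller–Rabin witness and 27029 is composite.
The smallest witness among the given bases is 1451.

1451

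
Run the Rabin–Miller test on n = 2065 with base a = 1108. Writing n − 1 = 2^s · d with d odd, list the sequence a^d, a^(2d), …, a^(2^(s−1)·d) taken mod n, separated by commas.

n − 1 = 2064 = 2^4 · 129, so s = 4 and d = 129.
x_0 = 1108^129 mod 2065 = 1443.
x_1 = 1443^2 mod 2065 = 729.
x_2 = 729^2 mod 2065 = 736.
x_3 = 736^2 mod 2065 = 666.

1443, 729, 736, 666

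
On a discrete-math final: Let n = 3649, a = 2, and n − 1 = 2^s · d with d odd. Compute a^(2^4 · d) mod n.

3071

n − 1 = 3648 = 2^6 · 57, so s = 6 and d = 57.
Repeated squaring mod 3649: 2^1 ≡ 2, 2^2 ≡ 4, 2^4 ≡ 16, 2^8 ≡ 256, 2^16 ≡ 3503, 2^32 ≡ 3071.
57 = 32 + 16 + 8 + 1, so 2^57 ≡ 3071·3503·256·2 ≡ 2496 (mod 3649).
x_0 = 2496.
x_1 = 2496^2 mod 3649 = 1173.
x_2 = 1173^2 mod 3649 = 256.
x_3 = 256^2 mod 3649 = 3503.
x_4 = 3503^2 mod 3649 = 3071.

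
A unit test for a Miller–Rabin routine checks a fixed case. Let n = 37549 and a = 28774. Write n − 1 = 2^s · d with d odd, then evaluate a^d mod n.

n − 1 = 37548 = 2^2 · 9387, so s = 2 and d = 9387.
28774^9387 mod 37549 = 25842.

25842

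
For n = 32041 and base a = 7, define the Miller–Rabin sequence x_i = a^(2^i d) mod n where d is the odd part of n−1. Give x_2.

n − 1 = 32040 = 2^3 · 4005, so s = 3 and d = 4005.
x_0 = 7^4005 mod 32041 = 3937.
x_1 = 3937^2 mod 32041 = 24166.
x_2 = 24166^2 mod 32041 = 16290.

16290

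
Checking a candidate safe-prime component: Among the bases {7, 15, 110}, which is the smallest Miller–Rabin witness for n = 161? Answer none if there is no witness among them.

7

n − 1 = 160 = 2^5 · 5, so s = 5 and d = 5.
Base 7: x_0 = 7^5 mod 161 = 63. x_0 is neither 1 nor 160, so continue squaring. x_1 = 63^2 mod 161 = 105. x_2 = 105^2 mod 161 = 77. x_3 = 77^2 mod 161 = 133. x_4 = 133^2 mod 161 = 140. Reached i = s−1 = 4 without hitting −1: 7 is a Miller–Rabin witness and 161 is composite.
Base 15: x_0 = 15^5 mod 161 = 99. x_0 is neither 1 nor 160, so continue squaring. x_1 = 99^2 mod 161 = 141. x_2 = 141^2 mod 161 = 78. x_3 = 78^2 mod 161 = 127. x_4 = 127^2 mod 161 = 29. Reached i = s−1 = 4 without hitting −1: 15 is a Miller–Rabin witness and 161 is composite.
Base 110: x_0 = 110^5 mod 161 = 3. x_0 is neither 1 nor 160, so continue squaring. x_1 = 3^2 mod 161 = 9. x_2 = 9^2 mod 161 = 81. x_3 = 81^2 mod 161 = 121. x_4 = 121^2 mod 161 = 151. Reached i = s−1 = 4 without hitting −1: 110 is a Miller–Rabin witness and 161 is composite.
The smallest witness among the given bases is 7.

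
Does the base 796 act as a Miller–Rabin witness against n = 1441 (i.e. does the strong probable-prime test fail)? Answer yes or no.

yes

n − 1 = 1440 = 2^5 · 45, so s = 5 and d = 45.
x_0 = 796^45 mod 1441 = 936.
x_0 is neither 1 nor 1440, so continue squaring.
x_1 = 936^2 mod 1441 = 1409.
x_2 = 1409^2 mod 1441 = 1024.
x_3 = 1024^2 mod 1441 = 969.
x_4 = 969^2 mod 1441 = 870.
Reached i = s−1 = 4 without hitting −1: 796 is a Miller–Rabin witness and 1441 is composite.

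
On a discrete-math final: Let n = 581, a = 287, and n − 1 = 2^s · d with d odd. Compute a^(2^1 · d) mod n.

175

n − 1 = 580 = 2^2 · 145, so s = 2 and d = 145.
x_0 = 287^145 mod 581 = 252.
x_1 = 252^2 mod 581 = 175.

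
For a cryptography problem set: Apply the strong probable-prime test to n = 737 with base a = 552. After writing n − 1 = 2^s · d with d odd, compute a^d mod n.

n − 1 = 736 = 2^5 · 23, so s = 5 and d = 23.
Repeated squaring mod 737: 552^1 ≡ 552, 552^2 ≡ 323, 552^4 ≡ 412, 552^8 ≡ 234, 552^16 ≡ 218.
23 = 16 + 4 + 2 + 1, so 552^23 ≡ 218·412·323·552 ≡ 525 (mod 737).

525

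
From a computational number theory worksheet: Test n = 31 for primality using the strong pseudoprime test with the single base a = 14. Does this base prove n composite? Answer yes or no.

n − 1 = 30 = 2^1 · 15, so s = 1 and d = 15.
By repeated squaring, 14^15 ≡ 1 (mod 31).
x_0 = 14^15 mod 31 = 1.
x_0 = 1, so 14 is not a witness.

no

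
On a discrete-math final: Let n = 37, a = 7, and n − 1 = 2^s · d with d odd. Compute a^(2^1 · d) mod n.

1

n − 1 = 36 = 2^2 · 9, so s = 2 and d = 9.
Repeated squaring mod 37: 7^1 ≡ 7, 7^2 ≡ 12, 7^4 ≡ 33, 7^8 ≡ 16.
9 = 8 + 1, so 7^9 ≡ 16·7 ≡ 1 (mod 37).
x_0 = 1.
x_1 = 1^2 mod 37 = 1.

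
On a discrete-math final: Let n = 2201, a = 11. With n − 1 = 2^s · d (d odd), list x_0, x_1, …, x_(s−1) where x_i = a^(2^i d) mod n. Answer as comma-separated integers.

n − 1 = 2200 = 2^3 · 275, so s = 3 and d = 275.
x_0 = 11^275 mod 2201 = 1525.
x_1 = 1525^2 mod 2201 = 1369.
x_2 = 1369^2 mod 2201 = 1110.

1525, 1369, 1110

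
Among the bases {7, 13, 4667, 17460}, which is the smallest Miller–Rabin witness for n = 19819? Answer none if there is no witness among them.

n − 1 = 19818 = 2^1 · 9909, so s = 1 and d = 9909.
Base 7: x_0 = 7^9909 mod 19819 = 19818. x_0 = 19818 ≡ −1, so 7 is not a witness.
Base 13: x_0 = 13^9909 mod 19819 = 19818. x_0 = 19818 ≡ −1, so 13 is not a witness.
Base 4667: x_0 = 4667^9909 mod 19819 = 1. x_0 = 1, so 4667 is not a witness.
Base 17460: x_0 = 17460^9909 mod 19819 = 1. x_0 = 1, so 17460 is not a witness.
No listed base is a witness for 19819.

none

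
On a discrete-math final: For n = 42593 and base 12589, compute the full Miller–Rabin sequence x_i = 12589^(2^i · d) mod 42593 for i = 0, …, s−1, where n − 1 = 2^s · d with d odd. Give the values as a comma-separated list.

34172, 38489, 18581, 37296, 32015

n − 1 = 42592 = 2^5 · 1331, so s = 5 and d = 1331.
x_0 = 12589^1331 mod 42593 = 34172.
x_1 = 34172^2 mod 42593 = 38489.
x_2 = 38489^2 mod 42593 = 18581.
x_3 = 18581^2 mod 42593 = 37296.
x_4 = 37296^2 mod 42593 = 32015.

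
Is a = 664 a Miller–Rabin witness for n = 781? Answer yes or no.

no

n − 1 = 780 = 2^2 · 195, so s = 2 and d = 195.
Repeated squaring mod 781: 664^1 ≡ 664, 664^2 ≡ 412, 664^4 ≡ 267, 664^8 ≡ 218, 664^16 ≡ 664, 664^32 ≡ 412, 664^64 ≡ 267, 664^128 ≡ 218.
195 = 128 + 64 + 2 + 1, so 664^195 ≡ 218·267·412·664 ≡ 1 (mod 781).
x_0 = 664^195 mod 781 = 1.
x_0 = 1, so 664 is not a witness.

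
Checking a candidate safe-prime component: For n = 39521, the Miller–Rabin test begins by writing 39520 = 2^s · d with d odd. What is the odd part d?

Halving: 39520 → 19760 → 9880 → 4940 → 2470 → 1235; 1235 is odd.
So 39520 = 2^5 · 1235.

1235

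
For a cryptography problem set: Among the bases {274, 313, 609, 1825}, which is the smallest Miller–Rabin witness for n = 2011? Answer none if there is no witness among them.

n − 1 = 2010 = 2^1 · 1005, so s = 1 and d = 1005.
Base 274: x_0 = 274^1005 mod 2011 = 2010. x_0 = 2010 ≡ −1, so 274 is not a witness.
Base 313: x_0 = 313^1005 mod 2011 = 2010. x_0 = 2010 ≡ −1, so 313 is not a witness.
Base 609: x_0 = 609^1005 mod 2011 = 2010. x_0 = 2010 ≡ −1, so 609 is not a witness.
Base 1825: x_0 = 1825^1005 mod 2011 = 2010. x_0 = 2010 ≡ −1, so 1825 is not a witness.
No listed base is a witness for 2011.

none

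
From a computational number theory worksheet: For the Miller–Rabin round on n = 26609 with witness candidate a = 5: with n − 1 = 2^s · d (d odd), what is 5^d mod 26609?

n − 1 = 26608 = 2^4 · 1663, so s = 4 and d = 1663.
5^1663 mod 26609 = 7792.

7792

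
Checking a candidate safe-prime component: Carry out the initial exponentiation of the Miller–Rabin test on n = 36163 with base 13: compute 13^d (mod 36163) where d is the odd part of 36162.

n − 1 = 36162 = 2^1 · 18081, so s = 1 and d = 18081.
13^18081 mod 36163 = 8902.

8902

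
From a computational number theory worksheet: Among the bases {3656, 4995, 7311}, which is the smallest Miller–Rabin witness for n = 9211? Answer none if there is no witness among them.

4995

n − 1 = 9210 = 2^1 · 4605, so s = 1 and d = 4605.
Base 3656: x_0 = 3656^4605 mod 9211 = 1. x_0 = 1, so 3656 is not a witness.
Base 4995: x_0 = 4995^4605 mod 9211 = 8246. x_0 ∉ {1, 9210} and s = 1, so 4995 is a Miller–Rabin witness and 9211 is composite.
Base 7311: x_0 = 7311^4605 mod 9211 = 2805. x_0 ∉ {1, 9210} and s = 1, so 7311 is a Miller–Rabin witness and 9211 is composite.
The smallest witness among the given bases is 4995.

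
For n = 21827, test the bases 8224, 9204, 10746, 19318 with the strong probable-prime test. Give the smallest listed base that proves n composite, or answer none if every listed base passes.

n − 1 = 21826 = 2^1 · 10913, so s = 1 and d = 10913.
Base 8224: x_0 = 8224^10913 mod 21827 = 4038. x_0 ∉ {1, 21826} and s = 1, so 8224 is a Miller–Rabin witness and 21827 is composite.
Base 9204: x_0 = 9204^10913 mod 21827 = 13689. x_0 ∉ {1, 21826} and s = 1, so 9204 is a Miller–Rabin witness and 21827 is composite.
Base 10746: x_0 = 10746^10913 mod 21827 = 18221. x_0 ∉ {1, 21826} and s = 1, so 10746 is a Miller–Rabin witness and 21827 is composite.
Base 19318: x_0 = 19318^10913 mod 21827 = 19318. x_0 ∉ {1, 21826} and s = 1, so 19318 is a Miller–Rabin witness and 21827 is composite.
The smallest witness among the given bases is 8224.

8224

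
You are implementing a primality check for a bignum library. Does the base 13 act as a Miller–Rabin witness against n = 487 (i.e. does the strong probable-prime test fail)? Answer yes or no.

no

n − 1 = 486 = 2^1 · 243, so s = 1 and d = 243.
x_0 = 13^243 mod 487 = 486.
x_0 = 486 ≡ −1, so 13 is not a witness.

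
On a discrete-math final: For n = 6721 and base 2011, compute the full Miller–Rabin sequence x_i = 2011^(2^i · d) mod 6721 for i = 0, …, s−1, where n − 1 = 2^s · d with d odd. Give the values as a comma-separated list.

573, 5721, 5292, 5578, 2575, 3719

n − 1 = 6720 = 2^6 · 105, so s = 6 and d = 105.
x_0 = 2011^105 mod 6721 = 573.
x_1 = 573^2 mod 6721 = 5721.
x_2 = 5721^2 mod 6721 = 5292.
x_3 = 5292^2 mod 6721 = 5578.
x_4 = 5578^2 mod 6721 = 2575.
x_5 = 2575^2 mod 6721 = 3719.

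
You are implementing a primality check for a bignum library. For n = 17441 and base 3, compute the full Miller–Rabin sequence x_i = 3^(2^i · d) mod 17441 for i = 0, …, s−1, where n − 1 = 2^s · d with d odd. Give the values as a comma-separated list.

n − 1 = 17440 = 2^5 · 545, so s = 5 and d = 545.
x_0 = 3^545 mod 17441 = 5129.
x_1 = 5129^2 mod 17441 = 5613.
x_2 = 5613^2 mod 17441 = 7323.
x_3 = 7323^2 mod 17441 = 12695.
x_4 = 12695^2 mod 17441 = 8185.

5129, 5613, 7323, 12695, 8185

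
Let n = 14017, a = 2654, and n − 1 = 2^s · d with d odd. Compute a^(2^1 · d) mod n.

n − 1 = 14016 = 2^6 · 219, so s = 6 and d = 219.
x_0 = 2654^219 mod 14017 = 9075.
x_1 = 9075^2 mod 14017 = 5750.

5750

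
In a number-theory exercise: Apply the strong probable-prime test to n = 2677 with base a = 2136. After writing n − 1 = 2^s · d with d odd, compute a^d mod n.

n − 1 = 2676 = 2^2 · 669, so s = 2 and d = 669.
2136^669 mod 2677 = 2676.

2676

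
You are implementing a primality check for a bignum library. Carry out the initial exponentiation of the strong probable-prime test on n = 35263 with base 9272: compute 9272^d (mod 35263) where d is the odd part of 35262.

3564

n − 1 = 35262 = 2^1 · 17631, so s = 1 and d = 17631.
9272^17631 mod 35263 = 3564.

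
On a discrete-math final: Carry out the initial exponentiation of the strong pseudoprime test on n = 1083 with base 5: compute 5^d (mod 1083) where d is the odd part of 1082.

632

n − 1 = 1082 = 2^1 · 541, so s = 1 and d = 541.
5^541 mod 1083 = 632.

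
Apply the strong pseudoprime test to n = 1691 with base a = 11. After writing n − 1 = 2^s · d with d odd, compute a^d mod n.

n − 1 = 1690 = 2^1 · 845, so s = 1 and d = 845.
11^845 mod 1691 = 292.

292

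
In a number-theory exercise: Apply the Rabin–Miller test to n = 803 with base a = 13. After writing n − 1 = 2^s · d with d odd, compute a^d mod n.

277

n − 1 = 802 = 2^1 · 401, so s = 1 and d = 401.
13^401 mod 803 = 277.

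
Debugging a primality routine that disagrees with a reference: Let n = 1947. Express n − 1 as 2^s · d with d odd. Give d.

973

Halving: 1946 → 973; 973 is odd.
So 1946 = 2^1 · 973.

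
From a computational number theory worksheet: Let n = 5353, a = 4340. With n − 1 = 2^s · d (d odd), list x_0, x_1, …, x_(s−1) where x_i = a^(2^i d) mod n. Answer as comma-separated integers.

n − 1 = 5352 = 2^3 · 669, so s = 3 and d = 669.
x_0 = 4340^669 mod 5353 = 1341.
x_1 = 1341^2 mod 5353 = 5026.
x_2 = 5026^2 mod 5353 = 5222.

1341, 5026, 5222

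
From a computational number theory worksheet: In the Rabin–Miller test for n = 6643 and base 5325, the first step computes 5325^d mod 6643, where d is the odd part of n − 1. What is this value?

6131

n − 1 = 6642 = 2^1 · 3321, so s = 1 and d = 3321.
5325^3321 mod 6643 = 6131.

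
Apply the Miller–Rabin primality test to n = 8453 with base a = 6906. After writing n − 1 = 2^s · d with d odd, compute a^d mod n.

n − 1 = 8452 = 2^2 · 2113, so s = 2 and d = 2113.
Repeated squaring mod 8453: 6906^1 ≡ 6906, 6906^2 ≡ 1010, 6906^4 ≡ 5740, 6906^8 ≡ 6259, 6906^16 ≡ 3879, 6906^32 ≡ 301, 6906^64 ≡ 6071, 6906^128 ≡ 1961, 6906^256 ≡ 7859, 6906^512 ≡ 6263, 6906^1024 ≡ 3249, 6906^2048 ≡ 6657.
2113 = 2048 + 64 + 1, so 6906^2113 ≡ 6657·6071·6906 ≡ 5983 (mod 8453).

5983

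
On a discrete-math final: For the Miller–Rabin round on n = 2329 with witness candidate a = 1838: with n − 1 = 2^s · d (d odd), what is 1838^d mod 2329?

1963

n − 1 = 2328 = 2^3 · 291, so s = 3 and d = 291.
Repeated squaring mod 2329: 1838^1 ≡ 1838, 1838^2 ≡ 1194, 1838^4 ≡ 288, 1838^8 ≡ 1429, 1838^16 ≡ 1837, 1838^32 ≡ 2177, 1838^64 ≡ 2143, 1838^128 ≡ 1990, 1838^256 ≡ 800.
291 = 256 + 32 + 2 + 1, so 1838^291 ≡ 800·2177·1194·1838 ≡ 1963 (mod 2329).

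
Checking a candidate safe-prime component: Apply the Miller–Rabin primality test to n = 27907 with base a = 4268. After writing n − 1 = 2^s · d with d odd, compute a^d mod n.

n − 1 = 27906 = 2^1 · 13953, so s = 1 and d = 13953.
4268^13953 mod 27907 = 22825.

22825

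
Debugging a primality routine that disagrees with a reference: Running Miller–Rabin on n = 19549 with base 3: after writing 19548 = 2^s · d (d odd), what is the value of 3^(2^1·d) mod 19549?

11278

n − 1 = 19548 = 2^2 · 4887, so s = 2 and d = 4887.
Repeated squaring mod 19549: 3^1 ≡ 3, 3^2 ≡ 9, 3^4 ≡ 81, 3^8 ≡ 6561, 3^16 ≡ 19372, 3^32 ≡ 11780, 3^64 ≡ 9598, 3^128 ≡ 6716, 3^256 ≡ 5113, 3^512 ≡ 5756, 3^1024 ≡ 15530, 3^2048 ≡ 4887, 3^4096 ≡ 13440.
4887 = 4096 + 512 + 256 + 16 + 4 + 2 + 1, so 3^4887 ≡ 13440·5756·5113·19372·81·9·3 ≡ 14749 (mod 19549).
x_0 = 14749.
x_1 = 14749^2 mod 19549 = 11278.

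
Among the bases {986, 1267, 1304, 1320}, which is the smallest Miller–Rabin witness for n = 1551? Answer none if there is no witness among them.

1267

n − 1 = 1550 = 2^1 · 775, so s = 1 and d = 775.
Base 986: x_0 = 986^775 mod 1551 = 1550. x_0 = 1550 ≡ −1, so 986 is not a witness.
Base 1267: x_0 = 1267^775 mod 1551 = 76. x_0 ∉ {1, 1550} and s = 1, so 1267 is a Miller–Rabin witness and 1551 is composite.
Base 1304: x_0 = 1304^775 mod 1551 = 395. x_0 ∉ {1, 1550} and s = 1, so 1304 is a Miller–Rabin witness and 1551 is composite.
Base 1320: x_0 = 1320^775 mod 1551 = 1452. x_0 ∉ {1, 1550} and s = 1, so 1320 is a Miller–Rabin witness and 1551 is composite.
The smallest witness among the given bases is 1267.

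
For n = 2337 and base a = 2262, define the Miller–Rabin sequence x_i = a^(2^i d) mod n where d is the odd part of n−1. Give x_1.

267

n − 1 = 2336 = 2^5 · 73, so s = 5 and d = 73.
x_0 = 2262^73 mod 2337 = 1464.
x_1 = 1464^2 mod 2337 = 267.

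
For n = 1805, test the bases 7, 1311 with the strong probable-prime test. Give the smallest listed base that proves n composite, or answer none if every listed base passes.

n − 1 = 1804 = 2^2 · 451, so s = 2 and d = 451.
Base 7: x_0 = 7^451 mod 1805 = 273. x_0 is neither 1 nor 1804, so continue squaring. x_1 = 273^2 mod 1805 = 524. Reached i = s−1 = 1 without hitting −1: 7 is a Miller–Rabin witness and 1805 is composite.
Base 1311: x_0 = 1311^451 mod 1805 = 361. x_0 is neither 1 nor 1804, so continue squaring. x_1 = 361^2 mod 1805 = 361. Reached i = s−1 = 1 without hitting −1: 1311 is a Miller–Rabin witness and 1805 is composite.
The smallest witness among the given bases is 7.

7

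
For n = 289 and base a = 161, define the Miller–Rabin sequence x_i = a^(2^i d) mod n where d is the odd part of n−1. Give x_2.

n − 1 = 288 = 2^5 · 9, so s = 5 and d = 9.
x_0 = 161^9 mod 289 = 280.
x_1 = 280^2 mod 289 = 81.
x_2 = 81^2 mod 289 = 203.

203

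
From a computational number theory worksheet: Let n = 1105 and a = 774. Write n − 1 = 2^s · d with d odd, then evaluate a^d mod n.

229

n − 1 = 1104 = 2^4 · 69, so s = 4 and d = 69.
774^69 mod 1105 = 229.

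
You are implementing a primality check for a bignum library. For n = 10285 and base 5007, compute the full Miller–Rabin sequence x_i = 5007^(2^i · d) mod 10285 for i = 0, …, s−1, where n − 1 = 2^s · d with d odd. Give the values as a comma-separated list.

n − 1 = 10284 = 2^2 · 2571, so s = 2 and d = 2571.
x_0 = 5007^2571 mod 10285 = 6118.
x_1 = 6118^2 mod 10285 = 2809.

6118, 2809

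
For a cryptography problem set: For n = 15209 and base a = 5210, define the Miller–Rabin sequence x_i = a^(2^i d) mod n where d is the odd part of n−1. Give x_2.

n − 1 = 15208 = 2^3 · 1901, so s = 3 and d = 1901.
Repeated squaring mod 15209: 5210^1 ≡ 5210, 5210^2 ≡ 11244, 5210^4 ≡ 10328, 5210^8 ≡ 6867, 5210^16 ≡ 7789, 5210^32 ≡ 15029, 5210^64 ≡ 1982, 5210^128 ≡ 4402, 5210^256 ≡ 1338, 5210^512 ≡ 10791, 5210^1024 ≡ 5577.
1901 = 1024 + 512 + 256 + 64 + 32 + 8 + 4 + 1, so 5210^1901 ≡ 5577·10791·1338·1982·15029·6867·10328·5210 ≡ 4118 (mod 15209).
x_0 = 4118.
x_1 = 4118^2 mod 15209 = 15098.
x_2 = 15098^2 mod 15209 = 12321.

12321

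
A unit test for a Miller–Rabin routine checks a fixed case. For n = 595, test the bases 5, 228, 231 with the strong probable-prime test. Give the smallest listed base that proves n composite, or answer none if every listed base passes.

5

n − 1 = 594 = 2^1 · 297, so s = 1 and d = 297.
Base 5: x_0 = 5^297 mod 595 = 335. x_0 ∉ {1, 594} and s = 1, so 5 is a Miller–Rabin witness and 595 is composite.
Base 228: x_0 = 228^297 mod 595 = 78. x_0 ∉ {1, 594} and s = 1, so 228 is a Miller–Rabin witness and 595 is composite.
Base 231: x_0 = 231^297 mod 595 = 126. x_0 ∉ {1, 594} and s = 1, so 231 is a Miller–Rabin witness and 595 is composite.
The smallest witness among the given bases is 5.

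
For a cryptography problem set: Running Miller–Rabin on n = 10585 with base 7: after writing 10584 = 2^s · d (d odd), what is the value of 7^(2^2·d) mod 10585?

291

n − 1 = 10584 = 2^3 · 1323, so s = 3 and d = 1323.
Repeated squaring mod 10585: 7^1 ≡ 7, 7^2 ≡ 49, 7^4 ≡ 2401, 7^8 ≡ 6561, 7^16 ≡ 8111, 7^32 ≡ 2546, 7^64 ≡ 4096, 7^128 ≡ 10576, 7^256 ≡ 81, 7^512 ≡ 6561, 7^1024 ≡ 8111.
1323 = 1024 + 256 + 32 + 8 + 2 + 1, so 7^1323 ≡ 8111·81·2546·6561·49·7 ≡ 5453 (mod 10585).
x_0 = 5453.
x_1 = 5453^2 mod 10585 = 1944.
x_2 = 1944^2 mod 10585 = 291.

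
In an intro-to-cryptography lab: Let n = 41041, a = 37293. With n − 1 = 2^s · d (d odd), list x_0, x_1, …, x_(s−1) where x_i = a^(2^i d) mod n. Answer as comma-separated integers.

8009, 38039, 24025, 1

n − 1 = 41040 = 2^4 · 2565, so s = 4 and d = 2565.
x_0 = 37293^2565 mod 41041 = 8009.
x_1 = 8009^2 mod 41041 = 38039.
x_2 = 38039^2 mod 41041 = 24025.
x_3 = 24025^2 mod 41041 = 1.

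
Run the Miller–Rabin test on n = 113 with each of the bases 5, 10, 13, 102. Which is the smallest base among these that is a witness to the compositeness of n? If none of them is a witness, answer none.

none

n − 1 = 112 = 2^4 · 7, so s = 4 and d = 7.
Base 5: x_0 = 5^7 mod 113 = 42. x_0 is neither 1 nor 112, so continue squaring. x_1 = 42^2 mod 113 = 69. x_2 = 69^2 mod 113 = 15. x_3 = 15^2 mod 113 = 112. x_3 ≡ −1, so 5 is not a witness.
Base 10: x_0 = 10^7 mod 113 = 65. x_0 is neither 1 nor 112, so continue squaring. x_1 = 65^2 mod 113 = 44. x_2 = 44^2 mod 113 = 15. x_3 = 15^2 mod 113 = 112. x_3 ≡ −1, so 10 is not a witness.
Base 13: x_0 = 13^7 mod 113 = 69. x_0 is neither 1 nor 112, so continue squaring. x_1 = 69^2 mod 113 = 15. x_2 = 15^2 mod 113 = 112. x_2 ≡ −1, so 13 is not a witness.
Base 102: x_0 = 102^7 mod 113 = 18. x_0 is neither 1 nor 112, so continue squaring. x_1 = 18^2 mod 113 = 98. x_2 = 98^2 mod 113 = 112. x_2 ≡ −1, so 102 is not a witness.
No listed base is a witness for 113.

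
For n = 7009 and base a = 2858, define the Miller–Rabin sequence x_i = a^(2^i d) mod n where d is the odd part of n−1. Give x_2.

n − 1 = 7008 = 2^5 · 219, so s = 5 and d = 219.
x_0 = 2858^219 mod 7009 = 3448.
x_1 = 3448^2 mod 7009 = 1440.
x_2 = 1440^2 mod 7009 = 5945.

5945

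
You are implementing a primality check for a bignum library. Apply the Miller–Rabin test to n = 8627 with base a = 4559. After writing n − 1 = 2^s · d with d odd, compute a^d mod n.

1

n − 1 = 8626 = 2^1 · 4313, so s = 1 and d = 4313.
4559^4313 mod 8627 = 1.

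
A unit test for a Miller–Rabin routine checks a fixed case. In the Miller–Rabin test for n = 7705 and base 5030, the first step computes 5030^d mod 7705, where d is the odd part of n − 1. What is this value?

n − 1 = 7704 = 2^3 · 963, so s = 3 and d = 963.
5030^963 mod 7705 = 2465.

2465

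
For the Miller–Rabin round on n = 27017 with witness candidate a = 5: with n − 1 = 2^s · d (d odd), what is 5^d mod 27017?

15210

n − 1 = 27016 = 2^3 · 3377, so s = 3 and d = 3377.
5^3377 mod 27017 = 15210.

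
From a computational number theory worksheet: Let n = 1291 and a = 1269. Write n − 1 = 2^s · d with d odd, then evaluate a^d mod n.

1290

n − 1 = 1290 = 2^1 · 645, so s = 1 and d = 645.
By repeated squaring, 1269^645 ≡ 1290 (mod 1291).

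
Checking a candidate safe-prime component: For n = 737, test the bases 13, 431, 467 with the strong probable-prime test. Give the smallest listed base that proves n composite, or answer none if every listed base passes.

n − 1 = 736 = 2^5 · 23, so s = 5 and d = 23.
Base 13: x_0 = 13^23 mod 737 = 481. x_0 is neither 1 nor 736, so continue squaring. x_1 = 481^2 mod 737 = 680. x_2 = 680^2 mod 737 = 301. x_3 = 301^2 mod 737 = 687. x_4 = 687^2 mod 737 = 289. Reached i = s−1 = 4 without hitting −1: 13 is a Miller–Rabin witness and 737 is composite.
Base 431: x_0 = 431^23 mod 737 = 305. x_0 is neither 1 nor 736, so continue squaring. x_1 = 305^2 mod 737 = 163. x_2 = 163^2 mod 737 = 37. x_3 = 37^2 mod 737 = 632. x_4 = 632^2 mod 737 = 707. Reached i = s−1 = 4 without hitting −1: 431 is a Miller–Rabin witness and 737 is composite.
Base 467: x_0 = 467^23 mod 737 = 730. x_0 is neither 1 nor 736, so continue squaring. x_1 = 730^2 mod 737 = 49. x_2 = 49^2 mod 737 = 190. x_3 = 190^2 mod 737 = 724. x_4 = 724^2 mod 737 = 169. Reached i = s−1 = 4 without hitting −1: 467 is a Miller–Rabin witness and 737 is composite.
The smallest witness among the given bases is 13.

13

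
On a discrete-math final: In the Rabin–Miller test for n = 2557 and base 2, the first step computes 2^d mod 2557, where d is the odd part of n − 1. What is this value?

n − 1 = 2556 = 2^2 · 639, so s = 2 and d = 639.
Repeated squaring mod 2557: 2^1 ≡ 2, 2^2 ≡ 4, 2^4 ≡ 16, 2^8 ≡ 256, 2^16 ≡ 1611, 2^32 ≡ 2523, 2^64 ≡ 1156, 2^128 ≡ 1582, 2^256 ≡ 1978, 2^512 ≡ 274.
639 = 512 + 64 + 32 + 16 + 8 + 4 + 2 + 1, so 2^639 ≡ 274·1156·2523·1611·256·16·4·2 ≡ 1946 (mod 2557).

1946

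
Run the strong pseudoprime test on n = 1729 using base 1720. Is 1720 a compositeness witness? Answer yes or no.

no

n − 1 = 1728 = 2^6 · 27, so s = 6 and d = 27.
x_0 = 1720^27 mod 1729 = 1728.
x_0 = 1728 ≡ −1, so 1720 is not a witness.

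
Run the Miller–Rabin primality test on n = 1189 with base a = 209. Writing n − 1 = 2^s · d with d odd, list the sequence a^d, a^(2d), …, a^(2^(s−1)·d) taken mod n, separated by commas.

n − 1 = 1188 = 2^2 · 297, so s = 2 and d = 297.
x_0 = 209^297 mod 1189 = 1173.
x_1 = 1173^2 mod 1189 = 256.

1173, 256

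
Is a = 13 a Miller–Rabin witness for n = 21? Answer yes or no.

n − 1 = 20 = 2^2 · 5, so s = 2 and d = 5.
x_0 = 13^5 mod 21 = 13.
x_0 is neither 1 nor 20, so continue squaring.
x_1 = 13^2 mod 21 = 1.
x_1 = 1 but x_0 ≠ ±1, a nontrivial square root of 1 — 13 is a witness and 21 is composite.

yes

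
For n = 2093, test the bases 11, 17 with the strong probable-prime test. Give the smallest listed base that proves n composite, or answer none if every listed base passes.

11

n − 1 = 2092 = 2^2 · 523, so s = 2 and d = 523.
Base 11: x_0 = 11^523 mod 2093 = 704. x_0 is neither 1 nor 2092, so continue squaring. x_1 = 704^2 mod 2093 = 1668. Reached i = s−1 = 1 without hitting −1: 11 is a Miller–Rabin witness and 2093 is composite.
Base 17: x_0 = 17^523 mod 2093 = 563. x_0 is neither 1 nor 2092, so continue squaring. x_1 = 563^2 mod 2093 = 926. Reached i = s−1 = 1 without hitting −1: 17 is a Miller–Rabin witness and 2093 is composite.
The smallest witness among the given bases is 11.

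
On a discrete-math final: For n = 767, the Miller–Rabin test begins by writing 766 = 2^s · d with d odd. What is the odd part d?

Halving: 766 → 383; 383 is odd.
So 766 = 2^1 · 383.

383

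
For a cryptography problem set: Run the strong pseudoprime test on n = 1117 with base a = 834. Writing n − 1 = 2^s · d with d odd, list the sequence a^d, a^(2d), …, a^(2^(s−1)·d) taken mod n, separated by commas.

214, 1116

n − 1 = 1116 = 2^2 · 279, so s = 2 and d = 279.
x_0 = 834^279 mod 1117 = 214.
x_1 = 214^2 mod 1117 = 1116.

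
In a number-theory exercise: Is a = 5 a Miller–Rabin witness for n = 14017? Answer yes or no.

n − 1 = 14016 = 2^6 · 219, so s = 6 and d = 219.
By repeated squaring, 5^219 ≡ 12641 (mod 14017).
x_0 = 5^219 mod 14017 = 12641.
x_0 is neither 1 nor 14016, so continue squaring.
x_1 = 12641^2 mod 14017 = 1081.
x_2 = 1081^2 mod 14017 = 5150.
x_3 = 5150^2 mod 14017 = 2336.
x_4 = 2336^2 mod 14017 = 4283.
x_5 = 4283^2 mod 14017 = 9853.
Reached i = s−1 = 5 without hitting −1: 5 is a Miller–Rabin witness and 14017 is composite.

yes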